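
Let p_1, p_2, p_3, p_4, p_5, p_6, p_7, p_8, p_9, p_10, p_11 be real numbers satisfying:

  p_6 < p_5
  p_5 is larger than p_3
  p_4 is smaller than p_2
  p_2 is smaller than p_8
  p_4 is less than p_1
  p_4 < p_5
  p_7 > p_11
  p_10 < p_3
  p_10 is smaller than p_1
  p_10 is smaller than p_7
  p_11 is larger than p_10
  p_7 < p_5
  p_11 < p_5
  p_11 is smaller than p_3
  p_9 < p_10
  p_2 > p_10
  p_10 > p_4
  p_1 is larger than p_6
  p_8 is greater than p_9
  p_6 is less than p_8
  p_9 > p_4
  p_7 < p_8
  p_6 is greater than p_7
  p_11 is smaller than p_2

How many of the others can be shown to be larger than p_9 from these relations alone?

Directly above p_9: p_10, p_8.
One step further: p_11, p_7, p_2, p_1, p_3 (7 so far).
One step further: p_6, p_5 (9 so far).
No other element is forced above p_9 by the given relations, so the count is 9.

9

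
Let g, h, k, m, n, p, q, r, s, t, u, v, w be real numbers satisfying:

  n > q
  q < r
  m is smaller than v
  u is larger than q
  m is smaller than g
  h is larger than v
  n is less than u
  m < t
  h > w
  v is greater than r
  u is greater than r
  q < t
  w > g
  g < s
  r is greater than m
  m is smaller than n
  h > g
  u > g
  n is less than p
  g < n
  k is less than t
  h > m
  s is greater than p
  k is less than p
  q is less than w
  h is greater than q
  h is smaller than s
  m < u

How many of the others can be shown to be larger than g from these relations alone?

From g the given relations immediately reach n, u, w, h, s.
From those, p — 6 in total.
Nothing else is reachable above g; 6 in all.

6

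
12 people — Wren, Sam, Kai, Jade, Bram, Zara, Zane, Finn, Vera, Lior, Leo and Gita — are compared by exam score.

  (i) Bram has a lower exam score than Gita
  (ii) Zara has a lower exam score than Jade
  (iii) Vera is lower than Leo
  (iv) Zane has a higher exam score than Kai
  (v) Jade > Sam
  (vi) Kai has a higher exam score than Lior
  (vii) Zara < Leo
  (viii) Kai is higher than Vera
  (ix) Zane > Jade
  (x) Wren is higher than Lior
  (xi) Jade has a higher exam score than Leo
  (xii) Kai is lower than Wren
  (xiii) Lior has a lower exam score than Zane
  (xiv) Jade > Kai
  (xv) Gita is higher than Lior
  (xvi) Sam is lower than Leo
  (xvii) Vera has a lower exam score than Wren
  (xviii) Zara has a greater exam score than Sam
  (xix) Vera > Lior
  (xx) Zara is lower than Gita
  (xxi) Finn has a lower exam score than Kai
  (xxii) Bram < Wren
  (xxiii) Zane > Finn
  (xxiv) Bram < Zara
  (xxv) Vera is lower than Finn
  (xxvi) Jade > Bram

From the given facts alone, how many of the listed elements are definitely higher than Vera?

6

From Vera the given relations immediately reach Leo, Finn, Kai, Wren.
From those, Jade, Zane — 6 in total.
No other element is forced above Vera by the given relations, so the count is 6.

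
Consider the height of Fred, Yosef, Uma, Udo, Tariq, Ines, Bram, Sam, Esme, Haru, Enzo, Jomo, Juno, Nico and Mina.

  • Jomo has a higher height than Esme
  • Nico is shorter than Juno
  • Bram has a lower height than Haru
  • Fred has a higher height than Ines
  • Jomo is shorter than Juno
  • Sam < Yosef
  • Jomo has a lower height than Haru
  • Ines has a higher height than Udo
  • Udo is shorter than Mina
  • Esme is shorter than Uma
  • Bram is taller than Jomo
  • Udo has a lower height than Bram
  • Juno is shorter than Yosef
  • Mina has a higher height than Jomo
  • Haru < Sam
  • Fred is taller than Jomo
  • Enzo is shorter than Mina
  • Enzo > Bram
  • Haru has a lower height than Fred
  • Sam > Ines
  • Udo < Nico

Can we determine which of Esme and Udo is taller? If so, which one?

undetermined

Following every chain through Esme: above Esme we get Jomo, Uma, Bram, Haru, Enzo, Juno, Fred, Sam, Yosef, Mina.
Udo is not reached, and no chain runs the other way from Udo to Esme.
So the given relations leave the order of Esme and Udo undetermined.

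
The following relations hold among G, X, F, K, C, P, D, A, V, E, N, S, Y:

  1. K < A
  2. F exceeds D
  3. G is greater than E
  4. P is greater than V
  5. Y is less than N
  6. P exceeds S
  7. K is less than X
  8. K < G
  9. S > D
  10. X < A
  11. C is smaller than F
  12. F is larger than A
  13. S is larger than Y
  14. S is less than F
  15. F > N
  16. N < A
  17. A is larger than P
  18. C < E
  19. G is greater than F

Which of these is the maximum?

G

Chaining downward from G: directly below it, K, F, E; then D, C, N, S, A; then Y, X, P; then V.
That covers every other element, and nothing is given above G, so G is the maximum.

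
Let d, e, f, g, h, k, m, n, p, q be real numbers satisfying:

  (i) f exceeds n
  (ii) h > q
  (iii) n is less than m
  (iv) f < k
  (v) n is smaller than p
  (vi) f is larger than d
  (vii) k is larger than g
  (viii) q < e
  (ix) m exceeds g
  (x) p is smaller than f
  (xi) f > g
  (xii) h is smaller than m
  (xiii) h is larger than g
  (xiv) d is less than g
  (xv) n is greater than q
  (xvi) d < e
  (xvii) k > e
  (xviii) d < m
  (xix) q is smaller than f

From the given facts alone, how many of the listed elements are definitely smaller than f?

5

The elements the relations force below f are d, q, g, n, p — no chain reaches any other.
That is 5.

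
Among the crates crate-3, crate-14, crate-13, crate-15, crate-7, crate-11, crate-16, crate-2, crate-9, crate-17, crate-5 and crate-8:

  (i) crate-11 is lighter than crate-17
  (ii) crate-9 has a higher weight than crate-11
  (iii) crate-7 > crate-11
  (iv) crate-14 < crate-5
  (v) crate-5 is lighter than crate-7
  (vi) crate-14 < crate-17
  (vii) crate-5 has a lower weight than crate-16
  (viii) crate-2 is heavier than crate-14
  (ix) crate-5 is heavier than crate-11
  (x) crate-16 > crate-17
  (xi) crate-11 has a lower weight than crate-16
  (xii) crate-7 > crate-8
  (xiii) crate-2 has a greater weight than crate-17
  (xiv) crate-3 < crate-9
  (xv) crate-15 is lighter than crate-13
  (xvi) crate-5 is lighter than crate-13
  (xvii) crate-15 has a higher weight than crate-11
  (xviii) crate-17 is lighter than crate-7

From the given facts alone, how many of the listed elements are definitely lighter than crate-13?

4

The elements the relations force below crate-13 are crate-14, crate-11, crate-5, crate-15 — no chain reaches any other.
That is 4.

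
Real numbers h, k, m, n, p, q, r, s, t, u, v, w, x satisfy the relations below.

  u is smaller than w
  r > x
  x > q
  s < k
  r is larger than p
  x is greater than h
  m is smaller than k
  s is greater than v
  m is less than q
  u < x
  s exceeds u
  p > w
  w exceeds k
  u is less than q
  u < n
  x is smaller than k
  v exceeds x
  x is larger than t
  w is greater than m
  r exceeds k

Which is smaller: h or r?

h

The relevant relations are h < x; x < v; v < s; s < k; k < w; w < p; p < r.
Together: h < x < v < s < k < w < p < r.
So h < r; h is the smaller of the two.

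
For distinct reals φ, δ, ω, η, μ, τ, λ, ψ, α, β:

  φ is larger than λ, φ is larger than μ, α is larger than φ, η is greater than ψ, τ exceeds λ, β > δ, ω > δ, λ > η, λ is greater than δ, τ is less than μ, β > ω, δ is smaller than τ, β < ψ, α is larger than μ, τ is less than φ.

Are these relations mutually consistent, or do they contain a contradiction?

consistent

Every relation is compatible with δ < ω < β < ψ < η < λ < τ < μ < φ < α; the set is consistent.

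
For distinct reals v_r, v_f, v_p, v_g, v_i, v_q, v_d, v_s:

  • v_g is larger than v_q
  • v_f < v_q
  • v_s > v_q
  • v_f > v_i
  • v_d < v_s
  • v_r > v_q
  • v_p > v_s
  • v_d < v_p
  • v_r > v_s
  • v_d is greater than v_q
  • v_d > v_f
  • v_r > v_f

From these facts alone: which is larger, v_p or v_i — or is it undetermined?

v_i < v_f and v_f < v_q give v_i < v_q.
Then v_q < v_d extends the chain to v_d.
With v_d < v_s: v_i < v_f < v_q < v_d < v_s.
With v_s < v_p: v_i < v_f < v_q < v_d < v_s < v_p.
So v_p is larger.

v_p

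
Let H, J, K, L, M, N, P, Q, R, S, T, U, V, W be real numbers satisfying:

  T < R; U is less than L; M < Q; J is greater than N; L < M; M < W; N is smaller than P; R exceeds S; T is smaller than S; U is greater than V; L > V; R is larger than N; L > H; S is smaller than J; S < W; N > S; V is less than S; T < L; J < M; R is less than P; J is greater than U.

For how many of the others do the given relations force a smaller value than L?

From L the given relations immediately reach V, H, U, T.
No other element is forced below L by the given relations, so the count is 4.

4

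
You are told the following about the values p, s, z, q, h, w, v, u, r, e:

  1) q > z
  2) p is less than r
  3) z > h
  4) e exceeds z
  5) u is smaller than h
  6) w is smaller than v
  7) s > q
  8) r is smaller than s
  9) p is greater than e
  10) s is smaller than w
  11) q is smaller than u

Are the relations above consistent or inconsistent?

inconsistent

Chaining the given relations yields q < u < h < z, so q < z. But one relation states z < q. These cannot both hold.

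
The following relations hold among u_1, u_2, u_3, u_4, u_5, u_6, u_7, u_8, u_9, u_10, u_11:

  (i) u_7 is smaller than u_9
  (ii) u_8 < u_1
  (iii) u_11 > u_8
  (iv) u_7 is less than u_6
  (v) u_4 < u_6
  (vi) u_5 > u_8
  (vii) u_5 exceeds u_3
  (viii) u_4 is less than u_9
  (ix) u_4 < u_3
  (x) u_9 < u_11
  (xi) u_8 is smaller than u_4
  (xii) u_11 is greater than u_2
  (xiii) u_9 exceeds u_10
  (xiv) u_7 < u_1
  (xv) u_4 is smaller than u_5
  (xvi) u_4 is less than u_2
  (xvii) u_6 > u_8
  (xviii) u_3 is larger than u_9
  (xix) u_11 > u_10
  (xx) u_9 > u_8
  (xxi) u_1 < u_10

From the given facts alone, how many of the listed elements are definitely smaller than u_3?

Directly below u_3: u_4, u_9.
One step further: u_8, u_7, u_10 (5 so far).
One step further: u_1 (6 so far).
Nothing else is reachable below u_3; 6 in all.

6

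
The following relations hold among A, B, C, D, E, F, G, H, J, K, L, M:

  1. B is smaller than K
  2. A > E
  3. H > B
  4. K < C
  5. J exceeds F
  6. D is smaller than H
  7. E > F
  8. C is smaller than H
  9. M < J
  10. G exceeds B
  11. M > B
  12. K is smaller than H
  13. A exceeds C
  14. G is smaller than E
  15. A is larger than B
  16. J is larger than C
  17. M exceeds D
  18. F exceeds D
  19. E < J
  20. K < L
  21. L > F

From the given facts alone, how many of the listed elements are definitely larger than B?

The elements the relations force above B are K, G, L, M, C, E, A, H, J — no chain reaches any other.
That is 9.

9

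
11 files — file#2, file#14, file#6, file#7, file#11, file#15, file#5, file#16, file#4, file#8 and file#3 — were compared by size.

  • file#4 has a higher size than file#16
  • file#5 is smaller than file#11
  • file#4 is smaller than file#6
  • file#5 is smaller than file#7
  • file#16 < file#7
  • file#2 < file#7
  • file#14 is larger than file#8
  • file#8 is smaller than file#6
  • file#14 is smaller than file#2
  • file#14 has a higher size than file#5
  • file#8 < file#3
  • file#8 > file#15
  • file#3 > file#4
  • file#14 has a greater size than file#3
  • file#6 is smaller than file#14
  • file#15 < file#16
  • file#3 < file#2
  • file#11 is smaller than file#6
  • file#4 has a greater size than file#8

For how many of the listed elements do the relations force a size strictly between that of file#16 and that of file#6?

1

Chaining upward from file#16 reaches: file#4, file#3, file#14, file#2, file#7.
Chaining downward from file#6 reaches: file#15, file#8, file#5, file#4, file#11.
Strictly between file#16 and file#6 are those in both lists: file#4 — 1 element.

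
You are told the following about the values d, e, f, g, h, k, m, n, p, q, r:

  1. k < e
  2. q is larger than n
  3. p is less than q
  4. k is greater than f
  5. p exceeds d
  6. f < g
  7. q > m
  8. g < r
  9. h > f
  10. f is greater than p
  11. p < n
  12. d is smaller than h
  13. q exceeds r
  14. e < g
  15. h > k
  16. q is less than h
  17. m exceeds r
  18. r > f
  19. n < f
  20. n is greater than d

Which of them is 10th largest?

Chaining the given pairs: d < p < n < f < k < e < g < r < m < q < h.
Counting 10 from the largest end gives p.

p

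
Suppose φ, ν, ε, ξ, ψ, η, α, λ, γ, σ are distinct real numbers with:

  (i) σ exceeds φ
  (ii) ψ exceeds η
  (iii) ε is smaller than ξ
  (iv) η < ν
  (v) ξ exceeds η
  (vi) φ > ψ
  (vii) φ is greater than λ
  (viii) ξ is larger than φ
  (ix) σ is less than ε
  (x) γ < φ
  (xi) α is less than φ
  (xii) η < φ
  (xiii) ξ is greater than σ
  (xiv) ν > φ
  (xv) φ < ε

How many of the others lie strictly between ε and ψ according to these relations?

The relations place ψ below ε. An element lies strictly between them when it is forced above ψ and also forced below ε.
Above ψ: {φ, ν, σ, ξ}. Below ε: {η, α, λ, γ, φ, σ}.
Intersection: {φ, σ} — 2.

2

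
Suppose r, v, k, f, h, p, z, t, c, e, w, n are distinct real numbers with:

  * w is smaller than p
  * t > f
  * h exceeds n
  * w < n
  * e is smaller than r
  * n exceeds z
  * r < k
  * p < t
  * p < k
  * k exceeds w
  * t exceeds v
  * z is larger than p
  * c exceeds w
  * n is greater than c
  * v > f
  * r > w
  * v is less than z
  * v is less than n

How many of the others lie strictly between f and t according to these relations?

1

The relations place f below t. An element lies strictly between them when it is forced above f and also forced below t.
Above f: {v, z, n, h}. Below t: {w, p, v}.
Intersection: {v} — 1.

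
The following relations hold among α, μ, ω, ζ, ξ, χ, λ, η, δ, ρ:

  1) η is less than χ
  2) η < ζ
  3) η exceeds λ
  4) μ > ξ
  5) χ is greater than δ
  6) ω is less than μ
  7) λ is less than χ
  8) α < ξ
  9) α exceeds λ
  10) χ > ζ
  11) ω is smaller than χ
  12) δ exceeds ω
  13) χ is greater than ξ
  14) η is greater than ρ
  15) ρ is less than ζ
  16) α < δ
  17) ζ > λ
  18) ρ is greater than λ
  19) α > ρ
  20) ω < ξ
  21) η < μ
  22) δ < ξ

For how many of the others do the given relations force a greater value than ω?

4

Directly above ω: δ, ξ, μ, χ.
Nothing else is reachable above ω; 4 in all.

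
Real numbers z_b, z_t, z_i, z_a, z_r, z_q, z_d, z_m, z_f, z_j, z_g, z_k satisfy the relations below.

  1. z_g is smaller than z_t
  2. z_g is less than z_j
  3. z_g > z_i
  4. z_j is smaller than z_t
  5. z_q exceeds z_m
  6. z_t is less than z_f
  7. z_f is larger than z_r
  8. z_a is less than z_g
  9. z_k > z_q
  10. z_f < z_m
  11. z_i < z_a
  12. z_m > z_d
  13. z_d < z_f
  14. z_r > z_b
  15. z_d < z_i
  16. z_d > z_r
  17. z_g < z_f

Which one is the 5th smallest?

z_a

Chaining the given pairs: z_b < z_r < z_d < z_i < z_a < z_g < z_j < z_t < z_f < z_m < z_q < z_k.
The 5th smallest is z_a.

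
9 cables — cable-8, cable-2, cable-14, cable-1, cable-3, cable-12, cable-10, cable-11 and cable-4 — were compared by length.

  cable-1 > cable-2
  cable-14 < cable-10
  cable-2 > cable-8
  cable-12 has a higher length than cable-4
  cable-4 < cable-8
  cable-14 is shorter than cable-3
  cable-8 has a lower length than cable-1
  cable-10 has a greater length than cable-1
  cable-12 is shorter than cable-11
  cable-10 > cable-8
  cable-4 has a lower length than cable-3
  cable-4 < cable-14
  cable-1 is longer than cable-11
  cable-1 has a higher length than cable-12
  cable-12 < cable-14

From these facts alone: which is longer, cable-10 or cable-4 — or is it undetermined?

cable-4 < cable-8 < cable-2 < cable-1 < cable-10, by transitivity through cable-8, cable-2, cable-1.
So cable-10 is longer.

cable-10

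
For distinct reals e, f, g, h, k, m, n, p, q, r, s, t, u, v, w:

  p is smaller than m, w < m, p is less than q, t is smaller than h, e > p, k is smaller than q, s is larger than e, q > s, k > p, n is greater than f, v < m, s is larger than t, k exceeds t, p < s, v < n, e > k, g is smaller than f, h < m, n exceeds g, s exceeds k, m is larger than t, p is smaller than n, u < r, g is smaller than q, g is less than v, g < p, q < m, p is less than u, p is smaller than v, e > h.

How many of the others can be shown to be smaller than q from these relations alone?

Directly below q: g, p, k, s.
One step further: t, e (6 so far).
One step further: h (7 so far).
Nothing else is reachable below q; 7 in all.

7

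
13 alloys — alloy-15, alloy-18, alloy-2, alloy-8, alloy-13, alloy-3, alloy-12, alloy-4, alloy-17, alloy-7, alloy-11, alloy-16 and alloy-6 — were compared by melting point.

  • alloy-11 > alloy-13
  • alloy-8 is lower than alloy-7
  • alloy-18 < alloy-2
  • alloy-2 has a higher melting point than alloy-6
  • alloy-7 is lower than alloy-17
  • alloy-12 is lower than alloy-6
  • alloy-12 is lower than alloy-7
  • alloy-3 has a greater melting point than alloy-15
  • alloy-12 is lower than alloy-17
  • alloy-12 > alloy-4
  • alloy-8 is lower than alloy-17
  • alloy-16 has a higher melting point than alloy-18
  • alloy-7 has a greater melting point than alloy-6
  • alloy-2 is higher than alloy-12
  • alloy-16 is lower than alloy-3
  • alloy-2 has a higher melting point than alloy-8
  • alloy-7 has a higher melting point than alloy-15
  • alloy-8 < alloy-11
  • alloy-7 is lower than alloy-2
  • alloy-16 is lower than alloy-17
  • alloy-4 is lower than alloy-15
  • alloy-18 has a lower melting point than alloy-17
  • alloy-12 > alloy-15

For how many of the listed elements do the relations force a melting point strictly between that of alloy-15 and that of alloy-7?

The relations place alloy-15 below alloy-7. An element lies strictly between them when it is forced above alloy-15 and also forced below alloy-7.
Above alloy-15: {alloy-3, alloy-12, alloy-6, alloy-17, alloy-2}. Below alloy-7: {alloy-4, alloy-8, alloy-12, alloy-6}.
Intersection: {alloy-12, alloy-6} — 2.

2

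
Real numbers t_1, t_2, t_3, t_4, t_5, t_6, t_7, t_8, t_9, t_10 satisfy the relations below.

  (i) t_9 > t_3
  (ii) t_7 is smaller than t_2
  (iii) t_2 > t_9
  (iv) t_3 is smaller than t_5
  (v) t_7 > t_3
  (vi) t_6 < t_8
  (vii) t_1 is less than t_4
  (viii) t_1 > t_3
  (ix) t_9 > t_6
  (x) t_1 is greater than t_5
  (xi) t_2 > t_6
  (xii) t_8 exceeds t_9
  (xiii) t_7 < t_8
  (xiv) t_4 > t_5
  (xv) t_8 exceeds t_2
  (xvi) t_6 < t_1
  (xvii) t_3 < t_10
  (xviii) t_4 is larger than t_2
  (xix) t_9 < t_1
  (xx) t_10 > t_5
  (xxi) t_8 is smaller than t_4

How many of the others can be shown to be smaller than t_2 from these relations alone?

Directly below t_2: t_6, t_7, t_9.
One step further: t_3 (4 so far).
Nothing else is reachable below t_2; 4 in all.

4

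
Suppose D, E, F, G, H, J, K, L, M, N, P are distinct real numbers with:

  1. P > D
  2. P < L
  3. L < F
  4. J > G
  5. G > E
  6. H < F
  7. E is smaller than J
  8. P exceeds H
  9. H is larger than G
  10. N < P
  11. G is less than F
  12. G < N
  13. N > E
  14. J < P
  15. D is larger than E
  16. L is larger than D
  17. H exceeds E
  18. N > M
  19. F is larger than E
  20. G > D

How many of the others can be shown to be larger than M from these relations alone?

4

Directly above M: N.
One step further: P (2 so far).
One step further: L (3 so far).
One step further: F (4 so far).
No other element is forced above M by the given relations, so the count is 4.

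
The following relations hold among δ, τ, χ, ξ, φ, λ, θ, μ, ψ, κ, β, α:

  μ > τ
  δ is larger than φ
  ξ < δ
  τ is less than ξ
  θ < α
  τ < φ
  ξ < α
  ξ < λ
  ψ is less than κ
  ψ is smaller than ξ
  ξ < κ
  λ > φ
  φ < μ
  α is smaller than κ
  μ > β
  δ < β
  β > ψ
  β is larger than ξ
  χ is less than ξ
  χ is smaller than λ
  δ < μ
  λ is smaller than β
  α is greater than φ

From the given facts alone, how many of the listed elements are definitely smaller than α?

6

The elements the relations force below α are ψ, τ, χ, φ, ξ, θ — no chain reaches any other.
That is 6.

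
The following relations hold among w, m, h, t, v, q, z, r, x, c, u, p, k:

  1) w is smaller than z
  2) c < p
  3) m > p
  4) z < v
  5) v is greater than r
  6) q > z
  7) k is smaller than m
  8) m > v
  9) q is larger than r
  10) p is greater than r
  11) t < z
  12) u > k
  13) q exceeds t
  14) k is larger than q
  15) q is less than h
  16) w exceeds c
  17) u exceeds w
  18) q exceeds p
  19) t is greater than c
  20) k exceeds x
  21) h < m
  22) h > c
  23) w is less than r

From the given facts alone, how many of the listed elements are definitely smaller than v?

Directly below v: r, z.
One step further: w, t (4 so far).
One step further: c (5 so far).
Nothing else is reachable below v; 5 in all.

5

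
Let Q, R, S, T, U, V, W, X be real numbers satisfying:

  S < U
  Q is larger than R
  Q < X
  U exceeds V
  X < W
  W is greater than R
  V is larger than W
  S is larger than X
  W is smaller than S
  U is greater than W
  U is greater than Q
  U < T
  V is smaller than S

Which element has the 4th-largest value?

Piecing the relations together gives one ordering: R < Q < X < W < V < S < U < T.
Counting 4 from the largest end gives V.

V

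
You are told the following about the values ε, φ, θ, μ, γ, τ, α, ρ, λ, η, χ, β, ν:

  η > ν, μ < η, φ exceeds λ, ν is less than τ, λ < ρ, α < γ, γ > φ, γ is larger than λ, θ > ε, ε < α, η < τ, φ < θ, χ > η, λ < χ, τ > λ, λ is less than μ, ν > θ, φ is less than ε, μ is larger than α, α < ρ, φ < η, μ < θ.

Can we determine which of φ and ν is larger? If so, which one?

φ < ε and ε < α give φ < α.
With α < μ: φ < ε < α < μ.
With μ < θ: φ < ε < α < μ < θ.
With θ < ν: φ < ε < α < μ < θ < ν.
So ν is larger.

ν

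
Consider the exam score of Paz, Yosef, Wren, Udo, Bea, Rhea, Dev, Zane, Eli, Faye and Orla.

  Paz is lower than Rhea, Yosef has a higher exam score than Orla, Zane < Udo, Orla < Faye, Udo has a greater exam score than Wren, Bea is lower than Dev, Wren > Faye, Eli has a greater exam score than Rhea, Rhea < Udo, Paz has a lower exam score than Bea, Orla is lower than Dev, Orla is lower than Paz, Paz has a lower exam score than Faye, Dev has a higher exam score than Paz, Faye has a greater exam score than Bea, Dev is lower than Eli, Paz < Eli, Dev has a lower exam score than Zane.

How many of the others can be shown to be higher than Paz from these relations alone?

8

The elements the relations force above Paz are Bea, Faye, Rhea, Dev, Eli, Zane, Wren, Udo — no chain reaches any other.
That is 8.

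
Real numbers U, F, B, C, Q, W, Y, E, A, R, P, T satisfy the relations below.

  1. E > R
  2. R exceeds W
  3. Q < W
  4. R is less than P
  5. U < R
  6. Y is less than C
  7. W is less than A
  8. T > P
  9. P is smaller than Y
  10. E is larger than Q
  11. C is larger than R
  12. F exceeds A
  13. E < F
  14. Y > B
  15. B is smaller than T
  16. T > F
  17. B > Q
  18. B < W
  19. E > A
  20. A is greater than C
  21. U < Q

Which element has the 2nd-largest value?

F

Piecing the relations together gives one ordering: U < Q < B < W < R < P < Y < C < A < E < F < T.
Counting 2 from the largest end gives F.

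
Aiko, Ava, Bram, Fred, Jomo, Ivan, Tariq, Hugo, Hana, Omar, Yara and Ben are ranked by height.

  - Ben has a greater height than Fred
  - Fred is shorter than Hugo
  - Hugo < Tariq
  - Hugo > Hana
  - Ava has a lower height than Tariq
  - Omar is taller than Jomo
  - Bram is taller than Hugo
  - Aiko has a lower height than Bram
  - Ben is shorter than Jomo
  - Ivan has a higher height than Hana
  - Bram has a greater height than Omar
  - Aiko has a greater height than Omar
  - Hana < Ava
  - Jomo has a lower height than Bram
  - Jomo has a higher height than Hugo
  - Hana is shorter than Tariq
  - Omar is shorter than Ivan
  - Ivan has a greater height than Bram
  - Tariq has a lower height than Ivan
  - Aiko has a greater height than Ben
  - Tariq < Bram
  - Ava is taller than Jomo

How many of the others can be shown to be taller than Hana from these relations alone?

The elements the relations force above Hana are Hugo, Jomo, Omar, Ava, Tariq, Aiko, Bram, Ivan — no chain reaches any other.
That is 8.

8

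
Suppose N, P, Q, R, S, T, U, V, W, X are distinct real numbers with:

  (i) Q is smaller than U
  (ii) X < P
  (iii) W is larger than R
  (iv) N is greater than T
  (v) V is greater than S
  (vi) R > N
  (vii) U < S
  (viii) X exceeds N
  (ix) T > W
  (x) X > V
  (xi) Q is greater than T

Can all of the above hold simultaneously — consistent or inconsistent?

inconsistent

We have T < N stated directly, yet also N < R < W < T by chaining the others — so N < T. Contradiction.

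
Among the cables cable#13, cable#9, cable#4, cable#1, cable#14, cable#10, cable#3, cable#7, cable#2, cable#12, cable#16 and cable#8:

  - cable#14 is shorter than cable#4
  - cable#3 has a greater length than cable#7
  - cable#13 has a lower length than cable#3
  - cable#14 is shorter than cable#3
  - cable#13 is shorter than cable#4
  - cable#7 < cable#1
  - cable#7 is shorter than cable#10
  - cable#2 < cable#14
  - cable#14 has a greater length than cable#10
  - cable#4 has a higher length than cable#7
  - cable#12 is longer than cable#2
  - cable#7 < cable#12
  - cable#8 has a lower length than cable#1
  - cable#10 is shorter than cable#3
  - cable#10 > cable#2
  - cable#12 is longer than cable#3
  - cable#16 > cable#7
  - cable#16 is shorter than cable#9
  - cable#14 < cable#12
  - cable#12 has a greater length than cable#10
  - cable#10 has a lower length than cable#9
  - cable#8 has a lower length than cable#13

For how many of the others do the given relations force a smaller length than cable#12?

The elements the relations force below cable#12 are cable#8, cable#7, cable#2, cable#10, cable#14, cable#13, cable#3 — no chain reaches any other.
That is 7.

7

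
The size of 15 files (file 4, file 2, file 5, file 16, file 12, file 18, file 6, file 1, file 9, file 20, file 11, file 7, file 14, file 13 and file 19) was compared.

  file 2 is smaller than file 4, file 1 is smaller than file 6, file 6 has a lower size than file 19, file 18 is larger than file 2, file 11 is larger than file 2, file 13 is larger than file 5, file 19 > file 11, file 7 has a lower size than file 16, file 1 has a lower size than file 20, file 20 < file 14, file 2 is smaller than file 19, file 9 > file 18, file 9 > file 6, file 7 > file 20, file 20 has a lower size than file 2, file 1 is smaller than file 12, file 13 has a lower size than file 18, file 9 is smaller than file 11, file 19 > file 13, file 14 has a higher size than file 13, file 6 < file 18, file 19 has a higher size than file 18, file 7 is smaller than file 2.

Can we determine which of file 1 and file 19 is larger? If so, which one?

file 1 < file 20 < file 7 < file 2 < file 18 < file 9 < file 11 < file 19, by transitivity through file 20, file 7, file 2, file 18, file 9, file 11.
So file 19 is larger.

file 19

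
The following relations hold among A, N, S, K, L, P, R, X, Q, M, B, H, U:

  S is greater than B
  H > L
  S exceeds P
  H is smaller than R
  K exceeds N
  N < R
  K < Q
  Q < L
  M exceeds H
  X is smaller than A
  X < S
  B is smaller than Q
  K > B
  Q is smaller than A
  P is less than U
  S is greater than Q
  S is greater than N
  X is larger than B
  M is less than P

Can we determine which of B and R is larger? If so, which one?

Link the given pairs in sequence: B < K; K < Q; Q < L; L < H; H < R.
Together: B < K < Q < L < H < R.
So R is larger.

R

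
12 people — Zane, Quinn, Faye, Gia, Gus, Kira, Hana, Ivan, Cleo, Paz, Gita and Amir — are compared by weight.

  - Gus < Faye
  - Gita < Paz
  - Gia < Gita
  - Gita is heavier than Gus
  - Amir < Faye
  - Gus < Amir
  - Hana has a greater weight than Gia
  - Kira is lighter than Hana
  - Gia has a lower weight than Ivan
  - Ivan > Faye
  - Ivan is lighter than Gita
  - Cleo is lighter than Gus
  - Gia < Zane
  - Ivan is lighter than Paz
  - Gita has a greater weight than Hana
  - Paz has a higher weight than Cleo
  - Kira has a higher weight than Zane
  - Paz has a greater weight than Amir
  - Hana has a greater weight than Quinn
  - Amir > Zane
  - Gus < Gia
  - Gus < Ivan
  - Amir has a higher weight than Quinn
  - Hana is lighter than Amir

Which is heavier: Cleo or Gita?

Gita

Cleo < Gus and Gus < Gia give Cleo < Gia.
Then Gia < Zane extends the chain to Zane.
Then Zane < Kira extends the chain to Kira.
With Kira < Hana: Cleo < Gus < Gia < Zane < Kira < Hana.
With Hana < Amir: Cleo < Gus < Gia < Zane < Kira < Hana < Amir.
Then Amir < Faye extends the chain to Faye.
Then Faye < Ivan extends the chain to Ivan.
Then Ivan < Gita extends the chain to Gita.
So Cleo < Gita; Gita is the heavier of the two.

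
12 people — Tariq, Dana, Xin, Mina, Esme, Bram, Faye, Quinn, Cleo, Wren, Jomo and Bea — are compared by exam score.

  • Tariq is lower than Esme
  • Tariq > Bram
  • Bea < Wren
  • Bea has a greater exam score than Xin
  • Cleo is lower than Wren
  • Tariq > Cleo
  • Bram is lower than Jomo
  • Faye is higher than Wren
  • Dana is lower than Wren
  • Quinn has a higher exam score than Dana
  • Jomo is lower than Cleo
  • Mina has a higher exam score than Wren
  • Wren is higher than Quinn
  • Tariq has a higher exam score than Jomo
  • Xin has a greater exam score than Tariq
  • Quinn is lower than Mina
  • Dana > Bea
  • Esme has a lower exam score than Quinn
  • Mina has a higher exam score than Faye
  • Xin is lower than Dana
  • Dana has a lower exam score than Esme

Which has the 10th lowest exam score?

The consecutive relations fix a unique order: Bram < Jomo < Cleo < Tariq < Xin < Bea < Dana < Esme < Quinn < Wren < Faye < Mina.
Counting 10 from the smallest end gives Wren.

Wren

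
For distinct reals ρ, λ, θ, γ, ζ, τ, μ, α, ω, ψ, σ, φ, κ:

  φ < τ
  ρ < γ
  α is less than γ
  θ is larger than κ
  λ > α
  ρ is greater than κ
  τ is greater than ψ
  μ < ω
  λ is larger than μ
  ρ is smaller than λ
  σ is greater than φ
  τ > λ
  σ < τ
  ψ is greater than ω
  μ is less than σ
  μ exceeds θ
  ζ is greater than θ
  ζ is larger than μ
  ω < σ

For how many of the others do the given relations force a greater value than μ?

6

Directly above μ: ω, σ, ζ, λ.
One step further: ψ, τ (6 so far).
No other element is forced above μ by the given relations, so the count is 6.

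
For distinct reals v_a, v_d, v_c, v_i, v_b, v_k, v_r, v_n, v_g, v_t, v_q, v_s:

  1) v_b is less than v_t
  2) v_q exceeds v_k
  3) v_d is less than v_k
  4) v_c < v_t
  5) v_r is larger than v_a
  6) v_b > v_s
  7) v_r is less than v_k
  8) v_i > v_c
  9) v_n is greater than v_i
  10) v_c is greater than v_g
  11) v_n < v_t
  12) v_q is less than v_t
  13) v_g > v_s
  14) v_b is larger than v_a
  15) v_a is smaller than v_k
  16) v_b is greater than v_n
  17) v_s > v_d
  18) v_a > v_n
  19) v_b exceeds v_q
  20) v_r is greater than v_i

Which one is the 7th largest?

Chaining the given pairs: v_d < v_s < v_g < v_c < v_i < v_n < v_a < v_r < v_k < v_q < v_b < v_t.
The 7th largest is v_n.

v_n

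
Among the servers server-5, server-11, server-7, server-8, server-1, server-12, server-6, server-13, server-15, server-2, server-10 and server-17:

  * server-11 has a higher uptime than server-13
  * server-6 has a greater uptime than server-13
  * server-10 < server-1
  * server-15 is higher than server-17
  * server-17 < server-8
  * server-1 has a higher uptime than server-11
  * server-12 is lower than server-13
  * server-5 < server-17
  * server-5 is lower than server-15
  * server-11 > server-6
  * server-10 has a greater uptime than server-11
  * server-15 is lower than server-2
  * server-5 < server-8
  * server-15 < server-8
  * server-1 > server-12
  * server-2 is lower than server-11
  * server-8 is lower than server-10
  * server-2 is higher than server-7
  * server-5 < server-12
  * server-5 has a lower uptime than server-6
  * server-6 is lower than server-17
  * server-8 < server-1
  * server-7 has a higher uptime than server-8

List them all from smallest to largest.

server-5 < server-12 < server-13 < server-6 < server-17 < server-15 < server-8 < server-7 < server-2 < server-11 < server-10 < server-1

Each adjacent pair is fixed by a given relation: server-5 < server-12; server-12 < server-13; server-13 < server-6; server-6 < server-17; server-17 < server-15; server-15 < server-8; server-8 < server-7; server-7 < server-2; server-2 < server-11; server-11 < server-10; server-10 < server-1. Chaining them end to end gives the full order.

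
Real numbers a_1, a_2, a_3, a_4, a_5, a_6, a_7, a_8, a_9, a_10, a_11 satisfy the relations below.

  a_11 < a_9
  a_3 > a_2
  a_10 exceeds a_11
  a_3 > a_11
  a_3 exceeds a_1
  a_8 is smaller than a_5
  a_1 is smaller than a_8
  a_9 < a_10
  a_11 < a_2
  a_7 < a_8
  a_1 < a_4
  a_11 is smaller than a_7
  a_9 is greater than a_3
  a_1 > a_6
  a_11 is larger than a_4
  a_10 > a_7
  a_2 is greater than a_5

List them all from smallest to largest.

The consecutive links are each given: a_6 < a_1; a_1 < a_4; a_4 < a_11; a_11 < a_7; a_7 < a_8; a_8 < a_5; a_5 < a_2; a_2 < a_3; a_3 < a_9; a_9 < a_10.

a_6 < a_1 < a_4 < a_11 < a_7 < a_8 < a_5 < a_2 < a_3 < a_9 < a_10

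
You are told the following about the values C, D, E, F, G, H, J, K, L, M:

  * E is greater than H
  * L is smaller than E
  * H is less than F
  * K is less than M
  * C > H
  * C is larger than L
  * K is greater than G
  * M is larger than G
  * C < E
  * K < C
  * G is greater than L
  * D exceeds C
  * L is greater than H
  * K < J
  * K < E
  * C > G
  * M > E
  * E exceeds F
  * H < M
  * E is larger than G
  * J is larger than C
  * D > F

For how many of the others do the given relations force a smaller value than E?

From E the given relations immediately reach H, L, F, G, K, C.
Nothing else is reachable below E; 6 in all.

6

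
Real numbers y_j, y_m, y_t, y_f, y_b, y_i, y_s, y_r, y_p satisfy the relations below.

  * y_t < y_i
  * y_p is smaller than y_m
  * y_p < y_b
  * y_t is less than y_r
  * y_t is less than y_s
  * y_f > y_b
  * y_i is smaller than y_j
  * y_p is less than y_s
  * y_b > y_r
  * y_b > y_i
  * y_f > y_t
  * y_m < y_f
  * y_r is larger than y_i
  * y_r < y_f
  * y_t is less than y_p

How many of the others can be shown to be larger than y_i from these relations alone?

4

The elements the relations force above y_i are y_r, y_j, y_b, y_f — no chain reaches any other.
That is 4.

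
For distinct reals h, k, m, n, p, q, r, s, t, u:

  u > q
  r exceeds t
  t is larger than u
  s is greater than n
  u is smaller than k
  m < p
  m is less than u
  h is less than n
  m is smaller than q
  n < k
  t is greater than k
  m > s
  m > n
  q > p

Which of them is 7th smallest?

u

Piecing the relations together gives one ordering: h < n < s < m < p < q < u < k < t < r.
The 7th smallest is u.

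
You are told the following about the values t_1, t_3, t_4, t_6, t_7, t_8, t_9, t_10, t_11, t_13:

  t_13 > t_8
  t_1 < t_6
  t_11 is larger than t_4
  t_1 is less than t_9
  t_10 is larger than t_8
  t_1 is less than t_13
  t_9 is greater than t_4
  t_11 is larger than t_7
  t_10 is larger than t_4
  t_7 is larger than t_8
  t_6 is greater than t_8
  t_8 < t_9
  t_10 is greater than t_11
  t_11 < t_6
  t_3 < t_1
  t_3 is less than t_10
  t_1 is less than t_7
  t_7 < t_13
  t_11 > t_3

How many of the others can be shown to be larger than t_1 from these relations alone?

The elements the relations force above t_1 are t_9, t_7, t_11, t_10, t_13, t_6 — no chain reaches any other.
That is 6.

6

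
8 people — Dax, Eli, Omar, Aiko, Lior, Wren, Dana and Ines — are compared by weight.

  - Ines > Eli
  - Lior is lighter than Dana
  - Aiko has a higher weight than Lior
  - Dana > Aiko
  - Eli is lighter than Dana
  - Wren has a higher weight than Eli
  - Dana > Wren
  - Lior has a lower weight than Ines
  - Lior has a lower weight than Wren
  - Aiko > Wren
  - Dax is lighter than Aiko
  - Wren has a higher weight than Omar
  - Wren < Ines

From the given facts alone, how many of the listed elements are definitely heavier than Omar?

4

The elements the relations force above Omar are Wren, Ines, Aiko, Dana — no chain reaches any other.
That is 4.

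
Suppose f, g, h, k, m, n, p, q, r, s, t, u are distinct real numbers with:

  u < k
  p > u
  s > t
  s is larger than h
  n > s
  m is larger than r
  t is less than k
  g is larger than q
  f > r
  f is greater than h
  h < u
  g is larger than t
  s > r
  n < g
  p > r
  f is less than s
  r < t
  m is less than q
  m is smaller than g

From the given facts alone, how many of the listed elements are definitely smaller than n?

From n the given relations immediately reach s.
From those, h, r, f, t — 5 in total.
No other element is forced below n by the given relations, so the count is 5.

5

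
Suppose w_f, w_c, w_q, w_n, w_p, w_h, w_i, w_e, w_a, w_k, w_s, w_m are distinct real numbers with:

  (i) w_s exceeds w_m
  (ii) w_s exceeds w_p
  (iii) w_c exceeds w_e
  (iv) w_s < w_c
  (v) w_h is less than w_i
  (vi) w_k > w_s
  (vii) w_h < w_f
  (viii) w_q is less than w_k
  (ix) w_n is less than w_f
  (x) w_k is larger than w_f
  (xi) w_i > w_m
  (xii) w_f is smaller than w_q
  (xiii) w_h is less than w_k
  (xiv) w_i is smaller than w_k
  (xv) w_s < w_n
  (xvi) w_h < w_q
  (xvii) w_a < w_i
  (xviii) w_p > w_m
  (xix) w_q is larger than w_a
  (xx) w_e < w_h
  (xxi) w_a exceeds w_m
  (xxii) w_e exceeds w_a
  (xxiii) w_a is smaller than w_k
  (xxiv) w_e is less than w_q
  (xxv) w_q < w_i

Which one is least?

Chaining upward from w_m: directly above it, w_p, w_a, w_s, w_i; then w_e, w_n, w_c, w_q, w_k; then w_h, w_f.
That covers every other element, and nothing is given below w_m, so w_m is the least.

w_m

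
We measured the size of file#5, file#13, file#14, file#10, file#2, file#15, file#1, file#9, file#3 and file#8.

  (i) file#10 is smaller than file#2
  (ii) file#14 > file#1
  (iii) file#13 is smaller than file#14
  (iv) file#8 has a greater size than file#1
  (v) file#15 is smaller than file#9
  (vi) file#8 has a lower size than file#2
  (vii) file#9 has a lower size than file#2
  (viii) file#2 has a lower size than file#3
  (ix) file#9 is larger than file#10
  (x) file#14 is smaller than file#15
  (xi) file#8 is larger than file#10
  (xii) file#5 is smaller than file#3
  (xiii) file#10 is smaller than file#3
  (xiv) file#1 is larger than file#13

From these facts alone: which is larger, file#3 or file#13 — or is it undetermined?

Chaining the given relations: file#13 < file#1 < file#14 < file#15 < file#9 < file#2 < file#3.
So file#3 is larger.

file#3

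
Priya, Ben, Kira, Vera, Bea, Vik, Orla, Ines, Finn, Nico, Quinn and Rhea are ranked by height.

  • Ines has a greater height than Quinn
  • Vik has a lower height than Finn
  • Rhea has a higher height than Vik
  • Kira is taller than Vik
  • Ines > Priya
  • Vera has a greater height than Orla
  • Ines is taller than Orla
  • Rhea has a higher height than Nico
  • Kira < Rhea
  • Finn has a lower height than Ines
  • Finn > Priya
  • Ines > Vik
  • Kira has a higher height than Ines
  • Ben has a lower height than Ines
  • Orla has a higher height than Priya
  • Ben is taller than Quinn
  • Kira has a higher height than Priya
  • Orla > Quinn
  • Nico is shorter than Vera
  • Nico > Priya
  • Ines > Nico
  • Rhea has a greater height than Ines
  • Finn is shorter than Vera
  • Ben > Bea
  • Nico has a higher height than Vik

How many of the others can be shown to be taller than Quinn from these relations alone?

6

Directly above Quinn: Ben, Orla, Ines.
One step further: Kira, Rhea, Vera (6 so far).
No other element is forced above Quinn by the given relations, so the count is 6.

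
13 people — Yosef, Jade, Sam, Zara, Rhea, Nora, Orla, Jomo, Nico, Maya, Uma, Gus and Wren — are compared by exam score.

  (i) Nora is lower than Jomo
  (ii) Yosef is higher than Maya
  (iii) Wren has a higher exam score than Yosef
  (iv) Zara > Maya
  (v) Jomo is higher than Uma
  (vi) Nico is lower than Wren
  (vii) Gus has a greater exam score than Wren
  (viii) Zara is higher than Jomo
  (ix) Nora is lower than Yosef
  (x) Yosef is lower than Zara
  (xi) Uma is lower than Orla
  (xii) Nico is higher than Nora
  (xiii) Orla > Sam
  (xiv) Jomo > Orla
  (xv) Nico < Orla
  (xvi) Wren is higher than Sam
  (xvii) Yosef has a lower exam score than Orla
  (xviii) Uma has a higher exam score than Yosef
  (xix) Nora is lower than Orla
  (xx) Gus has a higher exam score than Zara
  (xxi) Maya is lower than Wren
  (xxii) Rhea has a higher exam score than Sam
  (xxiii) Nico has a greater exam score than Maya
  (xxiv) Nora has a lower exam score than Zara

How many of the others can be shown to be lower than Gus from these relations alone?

Directly below Gus: Wren, Zara.
One step further: Maya, Nora, Yosef, Nico, Sam, Jomo (8 so far).
One step further: Uma, Orla (10 so far).
No other element is forced below Gus by the given relations, so the count is 10.

10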